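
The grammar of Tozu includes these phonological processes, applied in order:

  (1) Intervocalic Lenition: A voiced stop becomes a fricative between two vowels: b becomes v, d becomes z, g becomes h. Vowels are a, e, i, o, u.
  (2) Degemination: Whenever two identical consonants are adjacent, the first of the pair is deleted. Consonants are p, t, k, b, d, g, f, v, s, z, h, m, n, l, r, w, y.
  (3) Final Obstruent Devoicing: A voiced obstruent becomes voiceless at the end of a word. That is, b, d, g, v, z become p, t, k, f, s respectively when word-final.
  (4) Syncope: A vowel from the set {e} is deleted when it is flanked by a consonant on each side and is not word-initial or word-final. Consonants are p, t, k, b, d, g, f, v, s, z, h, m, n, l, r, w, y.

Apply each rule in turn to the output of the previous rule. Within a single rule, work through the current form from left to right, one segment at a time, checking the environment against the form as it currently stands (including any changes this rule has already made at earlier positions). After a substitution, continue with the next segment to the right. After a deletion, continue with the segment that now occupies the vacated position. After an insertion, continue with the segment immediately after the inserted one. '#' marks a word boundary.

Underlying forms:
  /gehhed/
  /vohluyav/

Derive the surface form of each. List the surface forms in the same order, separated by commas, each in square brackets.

[ght], [vohluyaf]

/gehhed/:
  (1) Intervocalic Lenition: no change — [gehhed]
  (2) Degemination: [gehhed] → [gehed]
  (3) Final Obstruent Devoicing: [gehed] → [gehet]
  (4) Syncope: [gehet] → [ght]
/vohluyav/:
  (1) Intervocalic Lenition: no change — [vohluyav]
  (2) Degemination: no change — [vohluyav]
  (3) Final Obstruent Devoicing: [vohluyav] → [vohluyaf]
  (4) Syncope: no change — [vohluyaf]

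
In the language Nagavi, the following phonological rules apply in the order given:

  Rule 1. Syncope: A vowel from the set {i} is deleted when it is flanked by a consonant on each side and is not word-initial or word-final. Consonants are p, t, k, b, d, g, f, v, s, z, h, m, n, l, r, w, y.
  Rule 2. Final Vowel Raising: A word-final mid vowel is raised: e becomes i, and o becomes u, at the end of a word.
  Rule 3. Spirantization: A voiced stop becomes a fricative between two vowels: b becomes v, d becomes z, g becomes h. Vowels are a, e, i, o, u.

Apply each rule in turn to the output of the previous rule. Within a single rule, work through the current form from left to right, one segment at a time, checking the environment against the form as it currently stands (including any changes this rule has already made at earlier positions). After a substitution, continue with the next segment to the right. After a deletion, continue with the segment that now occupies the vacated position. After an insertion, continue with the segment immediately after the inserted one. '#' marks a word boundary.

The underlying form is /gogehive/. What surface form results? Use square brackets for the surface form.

[gohehvi]

Rule 1 Syncope: [gogehive] → [gogehve]
Rule 2 Final Vowel Raising: [gogehve] → [gogehvi]
Rule 3 Spirantization: [gogehvi] → [gohehvi]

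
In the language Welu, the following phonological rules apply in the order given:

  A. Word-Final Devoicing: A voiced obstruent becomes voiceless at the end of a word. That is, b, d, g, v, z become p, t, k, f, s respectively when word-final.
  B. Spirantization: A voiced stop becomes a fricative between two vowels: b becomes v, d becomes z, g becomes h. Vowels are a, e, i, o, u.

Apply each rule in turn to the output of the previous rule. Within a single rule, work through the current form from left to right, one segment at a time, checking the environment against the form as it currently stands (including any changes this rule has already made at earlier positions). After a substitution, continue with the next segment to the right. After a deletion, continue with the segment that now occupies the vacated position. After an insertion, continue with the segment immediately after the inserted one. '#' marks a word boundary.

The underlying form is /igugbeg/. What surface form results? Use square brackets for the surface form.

A Word-Final Devoicing: [igugbeg] → [igugbek]
B Spirantization: [igugbek] → [ihugbek]

[ihugbek]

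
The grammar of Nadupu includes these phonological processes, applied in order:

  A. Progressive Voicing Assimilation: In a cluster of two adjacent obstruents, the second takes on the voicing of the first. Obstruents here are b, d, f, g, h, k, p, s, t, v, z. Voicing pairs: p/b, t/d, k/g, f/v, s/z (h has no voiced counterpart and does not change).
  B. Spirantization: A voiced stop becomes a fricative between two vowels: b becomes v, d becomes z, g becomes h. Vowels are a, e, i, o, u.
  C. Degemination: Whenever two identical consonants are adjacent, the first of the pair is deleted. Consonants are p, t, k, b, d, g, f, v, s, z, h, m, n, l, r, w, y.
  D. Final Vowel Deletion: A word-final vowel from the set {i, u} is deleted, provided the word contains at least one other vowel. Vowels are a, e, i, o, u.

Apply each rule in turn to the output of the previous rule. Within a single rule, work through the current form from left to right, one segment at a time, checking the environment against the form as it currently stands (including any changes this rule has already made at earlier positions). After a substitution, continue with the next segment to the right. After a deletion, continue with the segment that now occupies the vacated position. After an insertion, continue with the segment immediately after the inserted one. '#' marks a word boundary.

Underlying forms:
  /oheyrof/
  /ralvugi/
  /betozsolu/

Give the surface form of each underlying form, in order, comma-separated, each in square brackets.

/oheyrof/:
  A Progressive Voicing Assimilation: no change — [oheyrof]
  B Spirantization: no change — [oheyrof]
  C Degemination: no change — [oheyrof]
  D Final Vowel Deletion: no change — [oheyrof]
/ralvugi/:
  A Progressive Voicing Assimilation: no change — [ralvugi]
  B Spirantization: [ralvugi] → [ralvuhi]
  C Degemination: no change — [ralvuhi]
  D Final Vowel Deletion: [ralvuhi] → [ralvuh]
/betozsolu/:
  A Progressive Voicing Assimilation: [betozsolu] → [betozzolu]
  B Spirantization: no change — [betozzolu]
  C Degemination: [betozzolu] → [betozolu]
  D Final Vowel Deletion: [betozolu] → [betozol]

[oheyrof], [ralvuh], [betozol]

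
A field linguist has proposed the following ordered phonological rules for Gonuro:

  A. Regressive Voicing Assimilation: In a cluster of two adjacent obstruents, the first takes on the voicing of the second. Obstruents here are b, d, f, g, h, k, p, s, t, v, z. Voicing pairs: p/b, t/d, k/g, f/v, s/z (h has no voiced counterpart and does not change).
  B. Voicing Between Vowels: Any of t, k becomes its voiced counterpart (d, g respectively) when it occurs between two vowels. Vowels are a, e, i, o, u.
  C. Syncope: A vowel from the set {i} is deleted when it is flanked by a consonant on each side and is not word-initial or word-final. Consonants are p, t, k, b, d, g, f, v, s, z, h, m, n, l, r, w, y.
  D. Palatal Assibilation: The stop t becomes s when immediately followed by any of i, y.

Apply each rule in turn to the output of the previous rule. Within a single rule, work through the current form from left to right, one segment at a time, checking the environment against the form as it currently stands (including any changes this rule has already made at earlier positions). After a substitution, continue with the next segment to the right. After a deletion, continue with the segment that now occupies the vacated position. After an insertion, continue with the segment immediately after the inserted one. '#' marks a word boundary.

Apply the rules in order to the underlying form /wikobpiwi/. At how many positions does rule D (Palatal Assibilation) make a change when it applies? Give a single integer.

0

A Regressive Voicing Assimilation: [wikobpiwi] → [wikoppiwi]
B Voicing Between Vowels: [wikoppiwi] → [wigoppiwi]
C Syncope: [wigoppiwi] → [wgoppwi]
D Palatal Assibilation: no change — [wgoppwi]
Rule D changed 0 position(s).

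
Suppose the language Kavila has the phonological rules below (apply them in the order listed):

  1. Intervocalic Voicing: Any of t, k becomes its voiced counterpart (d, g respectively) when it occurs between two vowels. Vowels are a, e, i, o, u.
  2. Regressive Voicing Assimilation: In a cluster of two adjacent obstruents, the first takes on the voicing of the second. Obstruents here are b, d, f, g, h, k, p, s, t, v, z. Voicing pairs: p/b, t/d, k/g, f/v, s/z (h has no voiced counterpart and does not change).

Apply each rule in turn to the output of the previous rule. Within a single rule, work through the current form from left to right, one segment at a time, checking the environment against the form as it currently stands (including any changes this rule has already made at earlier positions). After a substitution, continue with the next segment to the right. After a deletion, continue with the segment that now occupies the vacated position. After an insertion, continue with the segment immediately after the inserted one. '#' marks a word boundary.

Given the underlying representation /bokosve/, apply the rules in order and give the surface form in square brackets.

1 Intervocalic Voicing: [bokosve] → [bogosve]
2 Regressive Voicing Assimilation: [bogosve] → [bogozve]

[bogozve]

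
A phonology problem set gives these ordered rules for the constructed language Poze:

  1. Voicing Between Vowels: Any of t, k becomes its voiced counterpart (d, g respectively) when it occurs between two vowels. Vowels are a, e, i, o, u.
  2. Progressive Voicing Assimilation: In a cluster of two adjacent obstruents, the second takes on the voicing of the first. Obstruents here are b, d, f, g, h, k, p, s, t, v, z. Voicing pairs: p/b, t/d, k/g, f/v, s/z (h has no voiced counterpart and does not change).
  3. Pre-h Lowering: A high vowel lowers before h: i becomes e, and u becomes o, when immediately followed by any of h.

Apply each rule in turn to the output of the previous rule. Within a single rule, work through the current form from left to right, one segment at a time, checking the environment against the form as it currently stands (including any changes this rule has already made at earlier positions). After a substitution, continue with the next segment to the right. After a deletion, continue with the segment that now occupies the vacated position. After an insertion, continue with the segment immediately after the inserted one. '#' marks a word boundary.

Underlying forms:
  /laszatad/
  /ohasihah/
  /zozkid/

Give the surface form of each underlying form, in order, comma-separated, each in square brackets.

/laszatad/:
  1 Voicing Between Vowels: [laszatad] → [laszadad]
  2 Progressive Voicing Assimilation: [laszadad] → [lassadad]
  3 Pre-h Lowering: no change — [lassadad]
/ohasihah/:
  1 Voicing Between Vowels: no change — [ohasihah]
  2 Progressive Voicing Assimilation: no change — [ohasihah]
  3 Pre-h Lowering: [ohasihah] → [ohasehah]
/zozkid/:
  1 Voicing Between Vowels: no change — [zozkid]
  2 Progressive Voicing Assimilation: [zozkid] → [zozgid]
  3 Pre-h Lowering: no change — [zozgid]

[lassadad], [ohasehah], [zozgid]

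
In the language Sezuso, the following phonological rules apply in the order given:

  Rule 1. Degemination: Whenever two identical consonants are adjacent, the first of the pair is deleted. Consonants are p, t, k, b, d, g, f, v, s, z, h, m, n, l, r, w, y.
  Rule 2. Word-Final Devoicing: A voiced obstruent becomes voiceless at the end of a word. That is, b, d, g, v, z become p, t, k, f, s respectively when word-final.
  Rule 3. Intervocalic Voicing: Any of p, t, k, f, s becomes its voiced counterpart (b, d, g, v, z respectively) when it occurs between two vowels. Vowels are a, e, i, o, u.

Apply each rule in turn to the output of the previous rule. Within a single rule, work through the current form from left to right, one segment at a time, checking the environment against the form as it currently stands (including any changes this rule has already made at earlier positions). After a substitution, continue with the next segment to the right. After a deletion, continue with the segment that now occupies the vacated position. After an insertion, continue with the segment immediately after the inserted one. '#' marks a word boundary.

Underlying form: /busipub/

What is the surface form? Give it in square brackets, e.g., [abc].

Rule 1 Degemination: no change — [busipub]
Rule 2 Word-Final Devoicing: [busipub] → [busipup]
Rule 3 Intervocalic Voicing: [busipup] → [buzibup]

[buzibup]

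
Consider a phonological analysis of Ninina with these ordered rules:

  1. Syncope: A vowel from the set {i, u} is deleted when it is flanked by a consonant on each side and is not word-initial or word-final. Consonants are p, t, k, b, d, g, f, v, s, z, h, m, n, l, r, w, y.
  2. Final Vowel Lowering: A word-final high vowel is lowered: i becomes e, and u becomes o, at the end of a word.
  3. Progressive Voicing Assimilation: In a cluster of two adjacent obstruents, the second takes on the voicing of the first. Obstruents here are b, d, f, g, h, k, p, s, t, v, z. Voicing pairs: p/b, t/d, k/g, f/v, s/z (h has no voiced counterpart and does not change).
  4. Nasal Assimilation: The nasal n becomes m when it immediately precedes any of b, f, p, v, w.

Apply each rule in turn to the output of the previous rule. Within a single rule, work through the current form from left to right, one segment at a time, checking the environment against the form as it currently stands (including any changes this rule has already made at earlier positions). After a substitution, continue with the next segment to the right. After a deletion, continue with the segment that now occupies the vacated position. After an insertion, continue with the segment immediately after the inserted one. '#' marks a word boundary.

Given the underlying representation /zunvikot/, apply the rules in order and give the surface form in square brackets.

[zmvgot]

1 Syncope: [zunvikot] → [znvkot]
2 Final Vowel Lowering: no change — [znvkot]
3 Progressive Voicing Assimilation: [znvkot] → [znvgot]
4 Nasal Assimilation: [znvgot] → [zmvgot]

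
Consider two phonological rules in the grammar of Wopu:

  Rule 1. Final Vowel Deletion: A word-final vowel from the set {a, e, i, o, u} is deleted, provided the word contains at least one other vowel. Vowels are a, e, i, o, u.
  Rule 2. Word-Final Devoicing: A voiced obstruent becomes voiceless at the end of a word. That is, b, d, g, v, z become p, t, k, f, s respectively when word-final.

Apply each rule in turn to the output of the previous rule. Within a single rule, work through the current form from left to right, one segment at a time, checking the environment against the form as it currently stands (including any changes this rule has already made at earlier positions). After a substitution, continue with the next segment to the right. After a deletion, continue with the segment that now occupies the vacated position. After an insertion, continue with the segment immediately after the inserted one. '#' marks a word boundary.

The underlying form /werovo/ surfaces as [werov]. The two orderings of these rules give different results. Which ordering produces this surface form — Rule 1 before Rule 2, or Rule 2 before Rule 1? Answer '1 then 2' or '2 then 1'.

2 then 1

Order 1 then 2:
  1 Final Vowel Deletion: [werovo] → [werov]
  2 Word-Final Devoicing: [werov] → [werof]
  result: [werof]
Order 2 then 1:
  2 Word-Final Devoicing: no change — [werovo]
  1 Final Vowel Deletion: [werovo] → [werov]
  result: [werov]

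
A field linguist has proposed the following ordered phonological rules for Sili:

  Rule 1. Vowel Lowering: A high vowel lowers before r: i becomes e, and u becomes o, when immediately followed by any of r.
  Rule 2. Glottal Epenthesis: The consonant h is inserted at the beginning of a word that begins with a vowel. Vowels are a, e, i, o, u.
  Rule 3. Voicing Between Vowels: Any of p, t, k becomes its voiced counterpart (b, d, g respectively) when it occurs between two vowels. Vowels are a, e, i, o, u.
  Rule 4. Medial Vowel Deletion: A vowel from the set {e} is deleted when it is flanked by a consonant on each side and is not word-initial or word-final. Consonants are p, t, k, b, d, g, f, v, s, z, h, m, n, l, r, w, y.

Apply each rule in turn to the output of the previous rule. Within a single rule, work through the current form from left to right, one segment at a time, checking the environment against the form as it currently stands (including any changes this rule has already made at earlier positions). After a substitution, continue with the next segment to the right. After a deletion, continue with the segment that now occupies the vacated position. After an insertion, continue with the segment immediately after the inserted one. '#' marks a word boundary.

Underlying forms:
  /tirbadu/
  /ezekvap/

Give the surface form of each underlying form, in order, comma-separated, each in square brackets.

[trbadu], [hzkvap]

/tirbadu/:
  Rule 1 Vowel Lowering: [tirbadu] → [terbadu]
  Rule 2 Glottal Epenthesis: no change — [terbadu]
  Rule 3 Voicing Between Vowels: no change — [terbadu]
  Rule 4 Medial Vowel Deletion: [terbadu] → [trbadu]
/ezekvap/:
  Rule 1 Vowel Lowering: no change — [ezekvap]
  Rule 2 Glottal Epenthesis: [ezekvap] → [hezekvap]
  Rule 3 Voicing Between Vowels: no change — [hezekvap]
  Rule 4 Medial Vowel Deletion: [hezekvap] → [hzkvap]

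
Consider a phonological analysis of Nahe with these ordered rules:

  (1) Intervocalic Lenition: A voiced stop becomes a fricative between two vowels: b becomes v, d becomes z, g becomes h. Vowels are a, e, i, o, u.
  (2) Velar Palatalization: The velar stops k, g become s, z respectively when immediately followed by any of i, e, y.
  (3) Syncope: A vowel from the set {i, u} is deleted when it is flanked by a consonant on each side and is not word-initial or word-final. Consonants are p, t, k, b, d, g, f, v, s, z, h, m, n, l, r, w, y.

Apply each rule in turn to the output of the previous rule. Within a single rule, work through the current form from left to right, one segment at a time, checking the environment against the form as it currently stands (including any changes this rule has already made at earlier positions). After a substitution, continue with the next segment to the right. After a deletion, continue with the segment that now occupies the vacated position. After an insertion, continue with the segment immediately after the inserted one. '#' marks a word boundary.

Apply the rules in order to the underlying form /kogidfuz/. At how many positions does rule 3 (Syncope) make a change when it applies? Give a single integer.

2

(1) Intervocalic Lenition: [kogidfuz] → [kohidfuz]
(2) Velar Palatalization: no change — [kohidfuz]
(3) Syncope: [kohidfuz] → [kohdfz]
Rule 3 changed 2 position(s).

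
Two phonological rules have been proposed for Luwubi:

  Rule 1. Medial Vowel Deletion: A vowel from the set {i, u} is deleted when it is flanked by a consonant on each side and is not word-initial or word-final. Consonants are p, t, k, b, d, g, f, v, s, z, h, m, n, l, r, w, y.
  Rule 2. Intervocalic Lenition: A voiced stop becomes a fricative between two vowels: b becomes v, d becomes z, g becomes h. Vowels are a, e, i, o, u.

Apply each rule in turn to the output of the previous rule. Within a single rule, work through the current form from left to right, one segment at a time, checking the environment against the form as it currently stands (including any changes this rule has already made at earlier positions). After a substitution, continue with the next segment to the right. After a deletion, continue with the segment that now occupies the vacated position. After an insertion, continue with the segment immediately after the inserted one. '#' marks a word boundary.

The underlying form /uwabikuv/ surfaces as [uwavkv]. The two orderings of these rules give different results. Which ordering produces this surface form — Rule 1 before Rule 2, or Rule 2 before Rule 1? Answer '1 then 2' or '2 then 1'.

2 then 1

Order 1 then 2:
  1 Medial Vowel Deletion: [uwabikuv] → [uwabkv]
  2 Intervocalic Lenition: no change — [uwabkv]
  result: [uwabkv]
Order 2 then 1:
  2 Intervocalic Lenition: [uwabikuv] → [uwavikuv]
  1 Medial Vowel Deletion: [uwavikuv] → [uwavkv]
  result: [uwavkv]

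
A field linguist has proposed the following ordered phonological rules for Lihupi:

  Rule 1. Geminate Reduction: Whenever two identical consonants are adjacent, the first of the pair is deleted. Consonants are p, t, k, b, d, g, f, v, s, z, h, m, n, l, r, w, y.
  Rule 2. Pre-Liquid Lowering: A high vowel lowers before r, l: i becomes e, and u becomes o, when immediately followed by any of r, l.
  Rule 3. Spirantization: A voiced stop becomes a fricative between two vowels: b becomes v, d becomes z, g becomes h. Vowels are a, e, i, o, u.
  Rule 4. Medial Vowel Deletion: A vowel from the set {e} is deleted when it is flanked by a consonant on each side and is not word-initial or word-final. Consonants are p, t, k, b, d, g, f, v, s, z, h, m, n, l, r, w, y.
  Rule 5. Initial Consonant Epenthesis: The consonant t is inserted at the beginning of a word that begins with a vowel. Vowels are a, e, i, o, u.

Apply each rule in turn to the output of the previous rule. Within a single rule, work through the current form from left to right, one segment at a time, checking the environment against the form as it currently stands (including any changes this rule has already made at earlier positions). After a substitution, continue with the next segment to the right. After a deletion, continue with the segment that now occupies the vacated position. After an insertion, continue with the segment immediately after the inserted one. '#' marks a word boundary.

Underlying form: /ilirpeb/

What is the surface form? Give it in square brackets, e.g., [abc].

[telrpb]

Rule 1 Geminate Reduction: no change — [ilirpeb]
Rule 2 Pre-Liquid Lowering: [ilirpeb] → [elerpeb]
Rule 3 Spirantization: no change — [elerpeb]
Rule 4 Medial Vowel Deletion: [elerpeb] → [elrpb]
Rule 5 Initial Consonant Epenthesis: [elrpb] → [telrpb]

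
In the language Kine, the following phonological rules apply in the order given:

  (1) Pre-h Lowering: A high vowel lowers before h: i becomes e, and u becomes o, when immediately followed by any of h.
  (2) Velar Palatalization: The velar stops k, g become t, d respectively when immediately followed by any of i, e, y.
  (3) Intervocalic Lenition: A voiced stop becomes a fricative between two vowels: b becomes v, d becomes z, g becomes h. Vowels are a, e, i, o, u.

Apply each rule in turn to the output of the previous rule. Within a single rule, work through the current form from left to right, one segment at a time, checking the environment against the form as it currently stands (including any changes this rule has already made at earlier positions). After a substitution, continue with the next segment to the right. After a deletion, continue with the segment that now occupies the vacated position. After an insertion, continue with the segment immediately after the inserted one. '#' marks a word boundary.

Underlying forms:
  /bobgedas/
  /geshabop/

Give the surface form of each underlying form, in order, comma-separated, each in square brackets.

/bobgedas/:
  (1) Pre-h Lowering: no change — [bobgedas]
  (2) Velar Palatalization: [bobgedas] → [bobdedas]
  (3) Intervocalic Lenition: [bobdedas] → [bobdezas]
/geshabop/:
  (1) Pre-h Lowering: no change — [geshabop]
  (2) Velar Palatalization: [geshabop] → [deshabop]
  (3) Intervocalic Lenition: [deshabop] → [deshavop]

[bobdezas], [deshavop]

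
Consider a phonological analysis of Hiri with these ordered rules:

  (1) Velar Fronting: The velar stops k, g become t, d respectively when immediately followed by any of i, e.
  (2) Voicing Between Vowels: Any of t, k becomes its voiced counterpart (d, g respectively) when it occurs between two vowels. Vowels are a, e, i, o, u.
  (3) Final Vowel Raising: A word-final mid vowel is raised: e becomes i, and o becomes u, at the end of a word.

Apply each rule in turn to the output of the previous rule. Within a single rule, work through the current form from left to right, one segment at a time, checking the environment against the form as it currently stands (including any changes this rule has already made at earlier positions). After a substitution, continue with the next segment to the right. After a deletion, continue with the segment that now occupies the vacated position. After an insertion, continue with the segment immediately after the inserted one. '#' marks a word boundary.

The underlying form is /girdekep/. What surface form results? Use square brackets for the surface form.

(1) Velar Fronting: [girdekep] → [dirdetep]
(2) Voicing Between Vowels: [dirdetep] → [dirdedep]
(3) Final Vowel Raising: no change — [dirdedep]

[dirdedep]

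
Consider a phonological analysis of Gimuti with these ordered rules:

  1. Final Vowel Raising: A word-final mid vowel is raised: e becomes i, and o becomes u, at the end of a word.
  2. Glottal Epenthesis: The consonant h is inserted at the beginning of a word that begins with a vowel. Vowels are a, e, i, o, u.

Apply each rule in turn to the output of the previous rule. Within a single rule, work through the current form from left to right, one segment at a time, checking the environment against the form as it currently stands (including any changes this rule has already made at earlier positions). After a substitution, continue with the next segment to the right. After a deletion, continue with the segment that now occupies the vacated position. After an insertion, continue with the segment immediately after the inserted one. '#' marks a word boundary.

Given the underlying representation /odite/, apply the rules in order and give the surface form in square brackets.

1 Final Vowel Raising: [odite] → [oditi]
2 Glottal Epenthesis: [oditi] → [hoditi]

[hoditi]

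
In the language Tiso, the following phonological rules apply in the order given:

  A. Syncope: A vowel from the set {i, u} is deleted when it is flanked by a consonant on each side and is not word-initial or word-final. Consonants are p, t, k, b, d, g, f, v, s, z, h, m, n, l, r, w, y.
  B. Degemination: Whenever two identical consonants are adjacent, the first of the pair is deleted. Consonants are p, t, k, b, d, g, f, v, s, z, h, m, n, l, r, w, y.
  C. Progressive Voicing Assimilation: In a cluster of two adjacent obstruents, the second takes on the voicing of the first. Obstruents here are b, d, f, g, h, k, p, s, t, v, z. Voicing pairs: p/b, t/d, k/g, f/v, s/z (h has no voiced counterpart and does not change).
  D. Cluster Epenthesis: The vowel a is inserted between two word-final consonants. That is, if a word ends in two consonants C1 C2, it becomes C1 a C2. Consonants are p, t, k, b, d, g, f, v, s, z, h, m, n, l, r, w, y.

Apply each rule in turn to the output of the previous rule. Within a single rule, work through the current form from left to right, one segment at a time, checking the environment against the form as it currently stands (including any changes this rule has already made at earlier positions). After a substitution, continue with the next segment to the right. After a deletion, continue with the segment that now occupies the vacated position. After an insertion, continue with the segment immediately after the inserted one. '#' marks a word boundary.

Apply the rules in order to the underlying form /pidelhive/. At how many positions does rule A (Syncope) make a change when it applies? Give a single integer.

A Syncope: [pidelhive] → [pdelhve]
B Degemination: no change — [pdelhve]
C Progressive Voicing Assimilation: [pdelhve] → [ptelhfe]
D Cluster Epenthesis: no change — [ptelhfe]
Rule A changed 2 position(s).

2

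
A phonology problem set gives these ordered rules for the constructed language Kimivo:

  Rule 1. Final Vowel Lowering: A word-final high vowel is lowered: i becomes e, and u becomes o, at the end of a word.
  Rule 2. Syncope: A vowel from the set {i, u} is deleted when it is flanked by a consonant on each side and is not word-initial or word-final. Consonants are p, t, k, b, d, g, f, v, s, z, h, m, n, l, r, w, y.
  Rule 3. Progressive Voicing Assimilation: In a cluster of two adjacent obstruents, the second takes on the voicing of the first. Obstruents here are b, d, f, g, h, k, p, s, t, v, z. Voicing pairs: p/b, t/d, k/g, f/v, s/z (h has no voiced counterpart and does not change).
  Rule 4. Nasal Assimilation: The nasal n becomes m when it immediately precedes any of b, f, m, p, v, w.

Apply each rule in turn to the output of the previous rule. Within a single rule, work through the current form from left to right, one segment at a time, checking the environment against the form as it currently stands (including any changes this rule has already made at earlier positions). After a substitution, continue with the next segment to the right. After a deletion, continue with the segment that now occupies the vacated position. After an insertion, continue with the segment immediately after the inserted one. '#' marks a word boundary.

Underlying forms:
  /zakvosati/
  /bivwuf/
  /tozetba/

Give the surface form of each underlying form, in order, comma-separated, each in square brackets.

[zakfosate], [bvwf], [tozetpa]

/zakvosati/:
  Rule 1 Final Vowel Lowering: [zakvosati] → [zakvosate]
  Rule 2 Syncope: no change — [zakvosate]
  Rule 3 Progressive Voicing Assimilation: [zakvosate] → [zakfosate]
  Rule 4 Nasal Assimilation: no change — [zakfosate]
/bivwuf/:
  Rule 1 Final Vowel Lowering: no change — [bivwuf]
  Rule 2 Syncope: [bivwuf] → [bvwf]
  Rule 3 Progressive Voicing Assimilation: no change — [bvwf]
  Rule 4 Nasal Assimilation: no change — [bvwf]
/tozetba/:
  Rule 1 Final Vowel Lowering: no change — [tozetba]
  Rule 2 Syncope: no change — [tozetba]
  Rule 3 Progressive Voicing Assimilation: [tozetba] → [tozetpa]
  Rule 4 Nasal Assimilation: no change — [tozetpa]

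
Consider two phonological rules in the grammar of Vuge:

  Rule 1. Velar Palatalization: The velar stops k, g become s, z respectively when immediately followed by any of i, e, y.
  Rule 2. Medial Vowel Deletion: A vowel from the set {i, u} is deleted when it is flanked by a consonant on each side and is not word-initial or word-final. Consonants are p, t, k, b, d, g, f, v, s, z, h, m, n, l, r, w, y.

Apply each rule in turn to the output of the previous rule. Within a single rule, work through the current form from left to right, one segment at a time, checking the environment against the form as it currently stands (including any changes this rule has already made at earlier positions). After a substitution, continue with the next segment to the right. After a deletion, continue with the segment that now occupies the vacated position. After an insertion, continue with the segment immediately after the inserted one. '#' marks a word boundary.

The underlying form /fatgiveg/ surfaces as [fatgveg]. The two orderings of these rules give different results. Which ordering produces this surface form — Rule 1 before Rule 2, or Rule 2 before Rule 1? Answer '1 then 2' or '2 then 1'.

2 then 1

Order 1 then 2:
  1 Velar Palatalization: [fatgiveg] → [fatziveg]
  2 Medial Vowel Deletion: [fatziveg] → [fatzveg]
  result: [fatzveg]
Order 2 then 1:
  2 Medial Vowel Deletion: [fatgiveg] → [fatgveg]
  1 Velar Palatalization: no change — [fatgveg]
  result: [fatgveg]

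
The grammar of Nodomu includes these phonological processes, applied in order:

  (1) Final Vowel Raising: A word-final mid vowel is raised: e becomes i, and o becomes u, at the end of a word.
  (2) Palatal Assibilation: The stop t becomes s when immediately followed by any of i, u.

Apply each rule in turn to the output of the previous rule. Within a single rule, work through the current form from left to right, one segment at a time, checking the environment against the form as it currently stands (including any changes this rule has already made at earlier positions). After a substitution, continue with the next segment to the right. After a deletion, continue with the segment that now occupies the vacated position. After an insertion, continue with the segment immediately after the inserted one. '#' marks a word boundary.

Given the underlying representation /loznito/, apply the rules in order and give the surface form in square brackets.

(1) Final Vowel Raising: [loznito] → [loznitu]
(2) Palatal Assibilation: [loznitu] → [loznisu]

[loznisu]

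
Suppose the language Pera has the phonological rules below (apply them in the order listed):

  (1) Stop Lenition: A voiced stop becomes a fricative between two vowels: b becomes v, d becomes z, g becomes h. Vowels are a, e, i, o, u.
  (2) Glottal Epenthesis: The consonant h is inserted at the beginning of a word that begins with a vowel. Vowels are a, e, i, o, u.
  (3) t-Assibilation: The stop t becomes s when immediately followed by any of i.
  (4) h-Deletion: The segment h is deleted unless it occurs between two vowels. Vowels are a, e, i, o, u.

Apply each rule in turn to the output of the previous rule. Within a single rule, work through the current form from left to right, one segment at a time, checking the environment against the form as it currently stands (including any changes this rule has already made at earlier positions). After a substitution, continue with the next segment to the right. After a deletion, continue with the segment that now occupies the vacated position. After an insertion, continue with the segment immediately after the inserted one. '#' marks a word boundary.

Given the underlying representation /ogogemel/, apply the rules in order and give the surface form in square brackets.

(1) Stop Lenition: [ogogemel] → [ohohemel]
(2) Glottal Epenthesis: [ohohemel] → [hohohemel]
(3) t-Assibilation: no change — [hohohemel]
(4) h-Deletion: [hohohemel] → [ohohemel]

[ohohemel]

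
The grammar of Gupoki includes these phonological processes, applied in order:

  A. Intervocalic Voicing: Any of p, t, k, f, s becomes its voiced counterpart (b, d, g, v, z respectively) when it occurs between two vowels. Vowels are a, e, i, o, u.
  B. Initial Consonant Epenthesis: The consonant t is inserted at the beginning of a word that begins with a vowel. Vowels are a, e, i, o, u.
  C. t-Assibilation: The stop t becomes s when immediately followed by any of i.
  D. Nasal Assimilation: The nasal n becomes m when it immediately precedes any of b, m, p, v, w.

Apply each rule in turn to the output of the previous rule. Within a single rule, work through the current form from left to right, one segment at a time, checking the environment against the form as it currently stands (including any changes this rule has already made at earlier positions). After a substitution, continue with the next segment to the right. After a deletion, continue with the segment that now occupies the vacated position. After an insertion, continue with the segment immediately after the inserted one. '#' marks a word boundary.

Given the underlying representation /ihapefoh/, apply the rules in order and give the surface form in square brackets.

[sihabevoh]

A Intervocalic Voicing: [ihapefoh] → [ihabevoh]
B Initial Consonant Epenthesis: [ihabevoh] → [tihabevoh]
C t-Assibilation: [tihabevoh] → [sihabevoh]
D Nasal Assimilation: no change — [sihabevoh]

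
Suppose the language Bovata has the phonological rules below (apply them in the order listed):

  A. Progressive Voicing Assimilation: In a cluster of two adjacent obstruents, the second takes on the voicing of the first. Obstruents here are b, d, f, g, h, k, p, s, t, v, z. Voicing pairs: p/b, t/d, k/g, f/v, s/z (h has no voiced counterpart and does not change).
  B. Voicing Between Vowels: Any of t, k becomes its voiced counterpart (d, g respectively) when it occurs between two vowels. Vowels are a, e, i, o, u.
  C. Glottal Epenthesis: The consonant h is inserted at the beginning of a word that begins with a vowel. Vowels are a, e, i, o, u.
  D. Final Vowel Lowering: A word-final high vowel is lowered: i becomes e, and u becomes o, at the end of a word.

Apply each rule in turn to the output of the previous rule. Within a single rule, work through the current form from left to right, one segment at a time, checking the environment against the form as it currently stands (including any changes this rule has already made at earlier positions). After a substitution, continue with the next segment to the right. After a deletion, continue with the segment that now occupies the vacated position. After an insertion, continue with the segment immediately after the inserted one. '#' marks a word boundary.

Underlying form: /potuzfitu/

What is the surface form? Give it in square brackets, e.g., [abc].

A Progressive Voicing Assimilation: [potuzfitu] → [potuzvitu]
B Voicing Between Vowels: [potuzvitu] → [poduzvidu]
C Glottal Epenthesis: no change — [poduzvidu]
D Final Vowel Lowering: [poduzvidu] → [poduzvido]

[poduzvido]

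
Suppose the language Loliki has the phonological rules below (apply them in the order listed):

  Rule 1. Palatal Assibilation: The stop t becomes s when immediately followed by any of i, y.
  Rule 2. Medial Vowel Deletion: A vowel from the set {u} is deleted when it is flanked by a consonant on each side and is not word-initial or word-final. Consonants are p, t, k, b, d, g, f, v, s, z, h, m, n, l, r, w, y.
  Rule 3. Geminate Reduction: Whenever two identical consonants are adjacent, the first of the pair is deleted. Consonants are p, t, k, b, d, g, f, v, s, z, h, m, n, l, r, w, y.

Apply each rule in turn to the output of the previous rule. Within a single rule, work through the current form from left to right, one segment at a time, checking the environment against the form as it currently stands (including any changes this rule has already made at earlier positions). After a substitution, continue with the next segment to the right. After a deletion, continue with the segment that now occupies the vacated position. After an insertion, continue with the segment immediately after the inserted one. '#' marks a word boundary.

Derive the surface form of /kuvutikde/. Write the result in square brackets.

Rule 1 Palatal Assibilation: [kuvutikde] → [kuvusikde]
Rule 2 Medial Vowel Deletion: [kuvusikde] → [kvsikde]
Rule 3 Geminate Reduction: no change — [kvsikde]

[kvsikde]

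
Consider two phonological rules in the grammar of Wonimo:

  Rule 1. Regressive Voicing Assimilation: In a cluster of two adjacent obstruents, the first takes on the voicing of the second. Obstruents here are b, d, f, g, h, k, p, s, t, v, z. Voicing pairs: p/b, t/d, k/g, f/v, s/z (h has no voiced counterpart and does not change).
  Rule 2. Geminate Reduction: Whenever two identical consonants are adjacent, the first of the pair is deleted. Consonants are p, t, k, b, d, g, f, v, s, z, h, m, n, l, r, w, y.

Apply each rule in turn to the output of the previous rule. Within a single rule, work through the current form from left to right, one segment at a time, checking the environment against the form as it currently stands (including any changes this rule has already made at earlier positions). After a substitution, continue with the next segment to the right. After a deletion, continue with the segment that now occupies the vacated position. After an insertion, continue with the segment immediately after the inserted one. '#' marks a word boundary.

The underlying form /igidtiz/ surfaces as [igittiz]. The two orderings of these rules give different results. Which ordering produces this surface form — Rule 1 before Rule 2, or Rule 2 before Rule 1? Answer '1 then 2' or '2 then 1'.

2 then 1

Order 1 then 2:
  1 Regressive Voicing Assimilation: [igidtiz] → [igittiz]
  2 Geminate Reduction: [igittiz] → [igitiz]
  result: [igitiz]
Order 2 then 1:
  2 Geminate Reduction: no change — [igidtiz]
  1 Regressive Voicing Assimilation: [igidtiz] → [igittiz]
  result: [igittiz]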